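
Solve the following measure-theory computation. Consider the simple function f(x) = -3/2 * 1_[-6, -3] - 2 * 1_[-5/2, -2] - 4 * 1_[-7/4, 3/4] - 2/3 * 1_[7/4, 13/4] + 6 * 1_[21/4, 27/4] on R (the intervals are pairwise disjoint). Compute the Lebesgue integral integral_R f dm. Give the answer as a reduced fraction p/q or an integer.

For a simple function f = sum_i c_i * 1_{A_i} with disjoint A_i,
  integral f dm = sum_i c_i * m(A_i).
Lengths of the A_i:
  m(A_1) = -3 - (-6) = 3.
  m(A_2) = -2 - (-5/2) = 1/2.
  m(A_3) = 3/4 - (-7/4) = 5/2.
  m(A_4) = 13/4 - 7/4 = 3/2.
  m(A_5) = 27/4 - 21/4 = 3/2.
Contributions c_i * m(A_i):
  (-3/2) * (3) = -9/2.
  (-2) * (1/2) = -1.
  (-4) * (5/2) = -10.
  (-2/3) * (3/2) = -1.
  (6) * (3/2) = 9.
Total: -9/2 - 1 - 10 - 1 + 9 = -15/2.

-15/2


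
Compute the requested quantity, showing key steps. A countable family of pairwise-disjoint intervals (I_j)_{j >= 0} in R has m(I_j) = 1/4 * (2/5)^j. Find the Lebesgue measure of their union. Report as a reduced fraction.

By countable additivity of the Lebesgue measure on pairwise disjoint measurable sets,
  m(union_{j >= 0} I_j) = sum_{j >= 0} m(I_j) = sum_{j >= 0} a * r^j,
  with a = 1/4 and r = 2/5.
Since 0 < r = 2/5 < 1, the geometric series converges:
  sum_{j >= 0} a * r^j = a / (1 - r).
  = 1/4 / (1 - 2/5)
  = 1/4 / (3/5)
  = 5/12.

5/12


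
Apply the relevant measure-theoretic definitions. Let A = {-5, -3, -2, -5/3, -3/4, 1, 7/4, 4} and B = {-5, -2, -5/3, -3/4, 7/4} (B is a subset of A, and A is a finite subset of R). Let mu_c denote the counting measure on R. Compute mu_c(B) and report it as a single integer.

Counting measure assigns mu_c(E) = |E| (number of elements) when E is finite.
B has 5 element(s), so mu_c(B) = 5.

5


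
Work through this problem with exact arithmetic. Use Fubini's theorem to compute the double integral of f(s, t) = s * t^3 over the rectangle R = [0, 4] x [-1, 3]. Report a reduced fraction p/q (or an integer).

f(s, t) is a tensor product of a function of s and a function of t, and both factors are bounded continuous (hence Lebesgue integrable) on the rectangle, so Fubini's theorem applies:
  integral_R f d(m x m) = (integral_a1^b1 s ds) * (integral_a2^b2 t^3 dt).
Inner integral in s: integral_{0}^{4} s ds = (4^2 - 0^2)/2
  = 8.
Inner integral in t: integral_{-1}^{3} t^3 dt = (3^4 - (-1)^4)/4
  = 20.
Product: (8) * (20) = 160.

160


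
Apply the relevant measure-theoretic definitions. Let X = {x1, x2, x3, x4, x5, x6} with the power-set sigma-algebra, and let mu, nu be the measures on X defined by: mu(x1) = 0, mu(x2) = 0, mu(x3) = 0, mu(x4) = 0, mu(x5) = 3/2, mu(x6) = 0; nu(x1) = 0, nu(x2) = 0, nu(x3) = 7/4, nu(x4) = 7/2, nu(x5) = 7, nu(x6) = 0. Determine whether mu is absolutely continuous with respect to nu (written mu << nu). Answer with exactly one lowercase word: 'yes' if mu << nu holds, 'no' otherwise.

mu << nu means: every nu-null measurable set is also mu-null; equivalently, for every atom x, if nu({x}) = 0 then mu({x}) = 0.
Checking each atom:
  x1: nu = 0, mu = 0 -> consistent with mu << nu.
  x2: nu = 0, mu = 0 -> consistent with mu << nu.
  x3: nu = 7/4 > 0 -> no constraint.
  x4: nu = 7/2 > 0 -> no constraint.
  x5: nu = 7 > 0 -> no constraint.
  x6: nu = 0, mu = 0 -> consistent with mu << nu.
No atom violates the condition. Therefore mu << nu.

yes


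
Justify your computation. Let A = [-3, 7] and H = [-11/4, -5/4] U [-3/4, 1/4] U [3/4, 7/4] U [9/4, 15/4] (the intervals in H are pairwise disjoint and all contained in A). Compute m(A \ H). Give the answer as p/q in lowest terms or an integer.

The ambient interval has length m(A) = 7 - (-3) = 10.
Since the holes are disjoint and sit inside A, by finite additivity
  m(H) = sum_i (b_i - a_i), and m(A \ H) = m(A) - m(H).
Computing the hole measures:
  m(H_1) = -5/4 - (-11/4) = 3/2.
  m(H_2) = 1/4 - (-3/4) = 1.
  m(H_3) = 7/4 - 3/4 = 1.
  m(H_4) = 15/4 - 9/4 = 3/2.
Summed: m(H) = 3/2 + 1 + 1 + 3/2 = 5.
So m(A \ H) = 10 - 5 = 5.

5


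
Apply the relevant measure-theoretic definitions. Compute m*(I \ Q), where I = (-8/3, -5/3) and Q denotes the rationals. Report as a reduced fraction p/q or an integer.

The interval I = (-8/3, -5/3) has m(I) = -5/3 - (-8/3) = 1 (endpoints are measure-zero, so open/closed/half-open agree). Write I = (I cap Q) u (I \ Q). The rationals in I are countable, so m*(I cap Q) = 0 (cover each rational by intervals whose total length is arbitrarily small). By countable subadditivity m*(I) <= m*(I cap Q) + m*(I \ Q), hence m*(I \ Q) >= m(I) = 1. The reverse inequality m*(I \ Q) <= m*(I) = 1 is trivial since (I \ Q) is a subset of I. Therefore m*(I \ Q) = 1.

1


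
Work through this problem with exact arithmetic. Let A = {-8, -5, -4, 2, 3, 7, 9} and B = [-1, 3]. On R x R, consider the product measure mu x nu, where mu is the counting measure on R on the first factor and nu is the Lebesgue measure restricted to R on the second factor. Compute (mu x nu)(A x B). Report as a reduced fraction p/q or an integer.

For a measurable rectangle A x B, the product measure satisfies
  (mu x nu)(A x B) = mu(A) * nu(B).
  mu(A) = 7.
  nu(B) = 4.
  (mu x nu)(A x B) = 7 * 4 = 28.

28


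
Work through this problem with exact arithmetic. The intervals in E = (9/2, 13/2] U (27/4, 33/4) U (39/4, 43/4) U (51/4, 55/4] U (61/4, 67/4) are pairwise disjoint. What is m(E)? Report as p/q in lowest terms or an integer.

For pairwise disjoint intervals, m(union_i I_i) = sum_i m(I_i),
and m is invariant under swapping open/closed endpoints (single points have measure 0).
So m(E) = sum_i (b_i - a_i).
  I_1 has length 13/2 - 9/2 = 2.
  I_2 has length 33/4 - 27/4 = 3/2.
  I_3 has length 43/4 - 39/4 = 1.
  I_4 has length 55/4 - 51/4 = 1.
  I_5 has length 67/4 - 61/4 = 3/2.
Summing:
  m(E) = 2 + 3/2 + 1 + 1 + 3/2 = 7.

7


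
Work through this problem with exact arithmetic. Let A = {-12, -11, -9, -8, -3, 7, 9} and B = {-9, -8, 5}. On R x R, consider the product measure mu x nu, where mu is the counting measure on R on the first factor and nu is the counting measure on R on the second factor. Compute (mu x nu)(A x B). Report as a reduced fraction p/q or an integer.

For a measurable rectangle A x B, the product measure satisfies
  (mu x nu)(A x B) = mu(A) * nu(B).
  mu(A) = 7.
  nu(B) = 3.
  (mu x nu)(A x B) = 7 * 3 = 21.

21


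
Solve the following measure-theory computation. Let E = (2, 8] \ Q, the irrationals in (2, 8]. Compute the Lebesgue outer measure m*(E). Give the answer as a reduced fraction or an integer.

The interval I = (2, 8] has m(I) = 8 - 2 = 6 (endpoints are measure-zero, so open/closed/half-open agree). Write I = (I cap Q) u (I \ Q). The rationals in I are countable, so m*(I cap Q) = 0 (cover each rational by intervals whose total length is arbitrarily small). By countable subadditivity m*(I) <= m*(I cap Q) + m*(I \ Q), hence m*(I \ Q) >= m(I) = 6. The reverse inequality m*(I \ Q) <= m*(I) = 6 is trivial since (I \ Q) is a subset of I. Therefore m*(I \ Q) = 6.

6


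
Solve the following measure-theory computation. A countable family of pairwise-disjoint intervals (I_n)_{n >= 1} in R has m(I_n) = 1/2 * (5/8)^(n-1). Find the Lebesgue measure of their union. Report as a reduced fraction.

By countable additivity of the Lebesgue measure on pairwise disjoint measurable sets,
  m(union_{n >= 1} I_n) = sum_{n >= 1} m(I_n) = sum_{n >= 1} a * r^(n-1),
  with a = 1/2 and r = 5/8.
Since 0 < r = 5/8 < 1, the geometric series converges:
  sum_{n >= 1} a * r^(n-1) = a / (1 - r).
  = 1/2 / (1 - 5/8)
  = 1/2 / (3/8)
  = 4/3.

4/3


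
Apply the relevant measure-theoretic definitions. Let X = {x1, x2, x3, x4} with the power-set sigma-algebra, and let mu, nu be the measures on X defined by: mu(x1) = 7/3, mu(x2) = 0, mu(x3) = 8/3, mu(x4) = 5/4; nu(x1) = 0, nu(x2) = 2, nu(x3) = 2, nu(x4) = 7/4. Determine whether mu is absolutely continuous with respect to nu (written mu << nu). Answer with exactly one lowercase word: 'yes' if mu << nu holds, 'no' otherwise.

mu << nu means: every nu-null measurable set is also mu-null; equivalently, for every atom x, if nu({x}) = 0 then mu({x}) = 0.
Checking each atom:
  x1: nu = 0, mu = 7/3 > 0 -> violates mu << nu.
  x2: nu = 2 > 0 -> no constraint.
  x3: nu = 2 > 0 -> no constraint.
  x4: nu = 7/4 > 0 -> no constraint.
The atom(s) x1 violate the condition (nu = 0 but mu > 0). Therefore mu is NOT absolutely continuous w.r.t. nu.

no


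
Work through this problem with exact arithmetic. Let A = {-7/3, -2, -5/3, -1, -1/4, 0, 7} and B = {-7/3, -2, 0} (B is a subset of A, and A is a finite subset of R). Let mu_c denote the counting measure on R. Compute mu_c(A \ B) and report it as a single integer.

Counting measure assigns mu_c(E) = |E| (number of elements) when E is finite. For B subset A, A \ B is the set of elements of A not in B, so |A \ B| = |A| - |B|.
|A| = 7, |B| = 3, so mu_c(A \ B) = 7 - 3 = 4.

4


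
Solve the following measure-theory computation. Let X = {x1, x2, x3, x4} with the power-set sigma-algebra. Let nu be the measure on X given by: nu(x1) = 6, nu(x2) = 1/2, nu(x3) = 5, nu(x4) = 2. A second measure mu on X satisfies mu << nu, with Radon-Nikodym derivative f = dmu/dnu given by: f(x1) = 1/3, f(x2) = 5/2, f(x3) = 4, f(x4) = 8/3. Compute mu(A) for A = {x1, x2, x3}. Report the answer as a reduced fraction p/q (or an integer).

By the defining property of the Radon-Nikodym derivative, for every measurable set A,
  mu(A) = integral_A f dnu.
Since nu is a discrete measure concentrated on the atoms of X, the integral over A reduces to the sum
  mu(A) = sum_{x in A} f(x) * nu({x}).
Computing each term:
  x1: f(x1) * nu(x1) = 1/3 * 6 = 2.
  x2: f(x2) * nu(x2) = 5/2 * 1/2 = 5/4.
  x3: f(x3) * nu(x3) = 4 * 5 = 20.
Summing: mu(A) = 2 + 5/4 + 20 = 93/4.

93/4


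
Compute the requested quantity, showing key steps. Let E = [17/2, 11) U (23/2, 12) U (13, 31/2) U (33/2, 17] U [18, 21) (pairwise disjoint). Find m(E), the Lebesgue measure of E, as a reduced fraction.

For pairwise disjoint intervals, m(union_i I_i) = sum_i m(I_i),
and m is invariant under swapping open/closed endpoints (single points have measure 0).
So m(E) = sum_i (b_i - a_i).
  I_1 has length 11 - 17/2 = 5/2.
  I_2 has length 12 - 23/2 = 1/2.
  I_3 has length 31/2 - 13 = 5/2.
  I_4 has length 17 - 33/2 = 1/2.
  I_5 has length 21 - 18 = 3.
Summing:
  m(E) = 5/2 + 1/2 + 5/2 + 1/2 + 3 = 9.

9


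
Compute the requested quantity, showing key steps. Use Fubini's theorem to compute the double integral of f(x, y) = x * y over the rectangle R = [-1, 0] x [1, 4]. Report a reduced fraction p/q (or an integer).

f(x, y) is a tensor product of a function of x and a function of y, and both factors are bounded continuous (hence Lebesgue integrable) on the rectangle, so Fubini's theorem applies:
  integral_R f d(m x m) = (integral_a1^b1 x dx) * (integral_a2^b2 y dy).
Inner integral in x: integral_{-1}^{0} x dx = (0^2 - (-1)^2)/2
  = -1/2.
Inner integral in y: integral_{1}^{4} y dy = (4^2 - 1^2)/2
  = 15/2.
Product: (-1/2) * (15/2) = -15/4.

-15/4


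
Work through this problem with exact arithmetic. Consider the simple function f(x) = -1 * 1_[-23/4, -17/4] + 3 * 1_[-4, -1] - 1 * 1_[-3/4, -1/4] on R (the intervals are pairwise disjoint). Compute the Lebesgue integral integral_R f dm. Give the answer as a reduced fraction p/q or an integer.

For a simple function f = sum_i c_i * 1_{A_i} with disjoint A_i,
  integral f dm = sum_i c_i * m(A_i).
Lengths of the A_i:
  m(A_1) = -17/4 - (-23/4) = 3/2.
  m(A_2) = -1 - (-4) = 3.
  m(A_3) = -1/4 - (-3/4) = 1/2.
Contributions c_i * m(A_i):
  (-1) * (3/2) = -3/2.
  (3) * (3) = 9.
  (-1) * (1/2) = -1/2.
Total: -3/2 + 9 - 1/2 = 7.

7


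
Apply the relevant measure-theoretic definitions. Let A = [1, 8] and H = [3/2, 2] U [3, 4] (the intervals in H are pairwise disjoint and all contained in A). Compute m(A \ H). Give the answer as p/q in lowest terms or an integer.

The ambient interval has length m(A) = 8 - 1 = 7.
Since the holes are disjoint and sit inside A, by finite additivity
  m(H) = sum_i (b_i - a_i), and m(A \ H) = m(A) - m(H).
Computing the hole measures:
  m(H_1) = 2 - 3/2 = 1/2.
  m(H_2) = 4 - 3 = 1.
Summed: m(H) = 1/2 + 1 = 3/2.
So m(A \ H) = 7 - 3/2 = 11/2.

11/2


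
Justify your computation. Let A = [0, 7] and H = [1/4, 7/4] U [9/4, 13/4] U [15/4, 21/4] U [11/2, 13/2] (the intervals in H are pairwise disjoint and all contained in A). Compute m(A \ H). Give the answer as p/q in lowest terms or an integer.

The ambient interval has length m(A) = 7 - 0 = 7.
Since the holes are disjoint and sit inside A, by finite additivity
  m(H) = sum_i (b_i - a_i), and m(A \ H) = m(A) - m(H).
Computing the hole measures:
  m(H_1) = 7/4 - 1/4 = 3/2.
  m(H_2) = 13/4 - 9/4 = 1.
  m(H_3) = 21/4 - 15/4 = 3/2.
  m(H_4) = 13/2 - 11/2 = 1.
Summed: m(H) = 3/2 + 1 + 3/2 + 1 = 5.
So m(A \ H) = 7 - 5 = 2.

2


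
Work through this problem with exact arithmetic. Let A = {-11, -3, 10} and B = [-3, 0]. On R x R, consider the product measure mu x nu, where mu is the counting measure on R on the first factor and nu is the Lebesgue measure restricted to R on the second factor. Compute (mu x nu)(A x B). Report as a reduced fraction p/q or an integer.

For a measurable rectangle A x B, the product measure satisfies
  (mu x nu)(A x B) = mu(A) * nu(B).
  mu(A) = 3.
  nu(B) = 3.
  (mu x nu)(A x B) = 3 * 3 = 9.

9


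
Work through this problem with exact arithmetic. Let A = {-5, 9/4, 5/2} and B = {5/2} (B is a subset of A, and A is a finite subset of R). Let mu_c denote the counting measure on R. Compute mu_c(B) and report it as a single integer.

Counting measure assigns mu_c(E) = |E| (number of elements) when E is finite.
B has 1 element(s), so mu_c(B) = 1.

1


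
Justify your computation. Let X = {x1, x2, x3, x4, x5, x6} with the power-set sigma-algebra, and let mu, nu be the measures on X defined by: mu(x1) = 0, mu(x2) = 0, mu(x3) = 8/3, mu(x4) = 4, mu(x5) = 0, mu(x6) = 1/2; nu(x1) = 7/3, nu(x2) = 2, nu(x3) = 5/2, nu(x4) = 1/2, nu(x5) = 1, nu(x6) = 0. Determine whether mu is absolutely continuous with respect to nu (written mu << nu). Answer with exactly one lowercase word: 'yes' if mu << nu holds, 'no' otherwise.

mu << nu means: every nu-null measurable set is also mu-null; equivalently, for every atom x, if nu({x}) = 0 then mu({x}) = 0.
Checking each atom:
  x1: nu = 7/3 > 0 -> no constraint.
  x2: nu = 2 > 0 -> no constraint.
  x3: nu = 5/2 > 0 -> no constraint.
  x4: nu = 1/2 > 0 -> no constraint.
  x5: nu = 1 > 0 -> no constraint.
  x6: nu = 0, mu = 1/2 > 0 -> violates mu << nu.
The atom(s) x6 violate the condition (nu = 0 but mu > 0). Therefore mu is NOT absolutely continuous w.r.t. nu.

no


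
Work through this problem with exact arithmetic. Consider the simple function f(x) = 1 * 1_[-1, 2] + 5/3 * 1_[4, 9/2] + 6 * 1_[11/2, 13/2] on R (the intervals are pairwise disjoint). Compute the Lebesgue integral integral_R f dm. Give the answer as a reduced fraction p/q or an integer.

For a simple function f = sum_i c_i * 1_{A_i} with disjoint A_i,
  integral f dm = sum_i c_i * m(A_i).
Lengths of the A_i:
  m(A_1) = 2 - (-1) = 3.
  m(A_2) = 9/2 - 4 = 1/2.
  m(A_3) = 13/2 - 11/2 = 1.
Contributions c_i * m(A_i):
  (1) * (3) = 3.
  (5/3) * (1/2) = 5/6.
  (6) * (1) = 6.
Total: 3 + 5/6 + 6 = 59/6.

59/6


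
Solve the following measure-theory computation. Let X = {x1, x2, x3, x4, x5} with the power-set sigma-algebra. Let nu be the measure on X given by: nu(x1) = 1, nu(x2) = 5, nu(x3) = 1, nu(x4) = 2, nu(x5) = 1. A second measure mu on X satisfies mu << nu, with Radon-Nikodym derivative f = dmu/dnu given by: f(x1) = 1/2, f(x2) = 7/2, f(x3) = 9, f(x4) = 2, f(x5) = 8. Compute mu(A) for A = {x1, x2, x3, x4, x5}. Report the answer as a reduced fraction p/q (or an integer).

By the defining property of the Radon-Nikodym derivative, for every measurable set A,
  mu(A) = integral_A f dnu.
Since nu is a discrete measure concentrated on the atoms of X, the integral over A reduces to the sum
  mu(A) = sum_{x in A} f(x) * nu({x}).
Computing each term:
  x1: f(x1) * nu(x1) = 1/2 * 1 = 1/2.
  x2: f(x2) * nu(x2) = 7/2 * 5 = 35/2.
  x3: f(x3) * nu(x3) = 9 * 1 = 9.
  x4: f(x4) * nu(x4) = 2 * 2 = 4.
  x5: f(x5) * nu(x5) = 8 * 1 = 8.
Summing: mu(A) = 1/2 + 35/2 + 9 + 4 + 8 = 39.

39


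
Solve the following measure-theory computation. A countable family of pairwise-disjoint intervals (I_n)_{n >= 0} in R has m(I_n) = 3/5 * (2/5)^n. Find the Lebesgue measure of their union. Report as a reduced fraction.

By countable additivity of the Lebesgue measure on pairwise disjoint measurable sets,
  m(union_{n >= 0} I_n) = sum_{n >= 0} m(I_n) = sum_{n >= 0} a * r^n,
  with a = 3/5 and r = 2/5.
Since 0 < r = 2/5 < 1, the geometric series converges:
  sum_{n >= 0} a * r^n = a / (1 - r).
  = 3/5 / (1 - 2/5)
  = 3/5 / (3/5)
  = 1.

1


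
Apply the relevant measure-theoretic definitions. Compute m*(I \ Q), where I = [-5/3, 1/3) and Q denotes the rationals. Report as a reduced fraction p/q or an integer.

The interval I = [-5/3, 1/3) has m(I) = 1/3 - (-5/3) = 2 (endpoints are measure-zero, so open/closed/half-open agree). Write I = (I cap Q) u (I \ Q). The rationals in I are countable, so m*(I cap Q) = 0 (cover each rational by intervals whose total length is arbitrarily small). By countable subadditivity m*(I) <= m*(I cap Q) + m*(I \ Q), hence m*(I \ Q) >= m(I) = 2. The reverse inequality m*(I \ Q) <= m*(I) = 2 is trivial since (I \ Q) is a subset of I. Therefore m*(I \ Q) = 2.

2


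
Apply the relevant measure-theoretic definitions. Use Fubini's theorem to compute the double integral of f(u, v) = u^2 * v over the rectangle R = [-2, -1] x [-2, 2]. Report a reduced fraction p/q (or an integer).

f(u, v) is a tensor product of a function of u and a function of v, and both factors are bounded continuous (hence Lebesgue integrable) on the rectangle, so Fubini's theorem applies:
  integral_R f d(m x m) = (integral_a1^b1 u^2 du) * (integral_a2^b2 v dv).
Inner integral in u: integral_{-2}^{-1} u^2 du = ((-1)^3 - (-2)^3)/3
  = 7/3.
Inner integral in v: integral_{-2}^{2} v dv = (2^2 - (-2)^2)/2
  = 0.
Product: (7/3) * (0) = 0.

0


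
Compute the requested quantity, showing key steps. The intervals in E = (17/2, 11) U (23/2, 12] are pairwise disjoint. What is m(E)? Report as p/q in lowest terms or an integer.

For pairwise disjoint intervals, m(union_i I_i) = sum_i m(I_i),
and m is invariant under swapping open/closed endpoints (single points have measure 0).
So m(E) = sum_i (b_i - a_i).
  I_1 has length 11 - 17/2 = 5/2.
  I_2 has length 12 - 23/2 = 1/2.
Summing:
  m(E) = 5/2 + 1/2 = 3.

3


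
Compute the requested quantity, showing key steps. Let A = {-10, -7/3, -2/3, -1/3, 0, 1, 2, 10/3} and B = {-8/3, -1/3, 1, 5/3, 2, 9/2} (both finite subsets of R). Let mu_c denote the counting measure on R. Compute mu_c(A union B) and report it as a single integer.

Counting measure on a finite set equals cardinality. By inclusion-exclusion, |A union B| = |A| + |B| - |A cap B|.
|A| = 8, |B| = 6, |A cap B| = 3.
So mu_c(A union B) = 8 + 6 - 3 = 11.

11


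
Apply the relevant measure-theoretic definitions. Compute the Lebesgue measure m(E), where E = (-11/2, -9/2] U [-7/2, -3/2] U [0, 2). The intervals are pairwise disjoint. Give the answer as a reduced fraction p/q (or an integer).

For pairwise disjoint intervals, m(union_i I_i) = sum_i m(I_i),
and m is invariant under swapping open/closed endpoints (single points have measure 0).
So m(E) = sum_i (b_i - a_i).
  I_1 has length -9/2 - (-11/2) = 1.
  I_2 has length -3/2 - (-7/2) = 2.
  I_3 has length 2 - 0 = 2.
Summing:
  m(E) = 1 + 2 + 2 = 5.

5


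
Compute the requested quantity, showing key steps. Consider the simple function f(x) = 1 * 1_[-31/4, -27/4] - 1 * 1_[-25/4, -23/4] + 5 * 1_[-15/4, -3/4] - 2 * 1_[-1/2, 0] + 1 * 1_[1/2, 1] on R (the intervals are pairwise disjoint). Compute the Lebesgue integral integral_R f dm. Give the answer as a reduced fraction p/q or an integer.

For a simple function f = sum_i c_i * 1_{A_i} with disjoint A_i,
  integral f dm = sum_i c_i * m(A_i).
Lengths of the A_i:
  m(A_1) = -27/4 - (-31/4) = 1.
  m(A_2) = -23/4 - (-25/4) = 1/2.
  m(A_3) = -3/4 - (-15/4) = 3.
  m(A_4) = 0 - (-1/2) = 1/2.
  m(A_5) = 1 - 1/2 = 1/2.
Contributions c_i * m(A_i):
  (1) * (1) = 1.
  (-1) * (1/2) = -1/2.
  (5) * (3) = 15.
  (-2) * (1/2) = -1.
  (1) * (1/2) = 1/2.
Total: 1 - 1/2 + 15 - 1 + 1/2 = 15.

15


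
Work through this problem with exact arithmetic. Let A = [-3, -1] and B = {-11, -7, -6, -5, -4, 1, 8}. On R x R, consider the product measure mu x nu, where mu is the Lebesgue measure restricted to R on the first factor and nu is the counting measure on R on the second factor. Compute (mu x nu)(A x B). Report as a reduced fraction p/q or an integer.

For a measurable rectangle A x B, the product measure satisfies
  (mu x nu)(A x B) = mu(A) * nu(B).
  mu(A) = 2.
  nu(B) = 7.
  (mu x nu)(A x B) = 2 * 7 = 14.

14


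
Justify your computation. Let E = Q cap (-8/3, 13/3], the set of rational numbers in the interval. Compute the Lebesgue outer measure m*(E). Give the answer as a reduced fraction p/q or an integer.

Q cap (-8/3, 13/3] is countable; list its elements as q_1, q_2, ... . Fix eps > 0 and cover the k-th point by an interval of length eps * 2^(-k). The cover has total length eps * sum_{k>=1} 2^(-k) = eps, so by definition of outer measure m*(Q cap (-8/3, 13/3]) <= eps. Since eps was arbitrary and m* >= 0, the outer measure is 0.

0


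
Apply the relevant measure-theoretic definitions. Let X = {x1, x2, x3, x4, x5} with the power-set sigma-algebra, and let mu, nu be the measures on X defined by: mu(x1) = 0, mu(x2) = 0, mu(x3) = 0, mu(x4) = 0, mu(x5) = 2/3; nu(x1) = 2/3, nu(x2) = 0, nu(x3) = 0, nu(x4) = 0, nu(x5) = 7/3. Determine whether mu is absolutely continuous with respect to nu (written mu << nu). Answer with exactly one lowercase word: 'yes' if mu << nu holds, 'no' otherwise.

mu << nu means: every nu-null measurable set is also mu-null; equivalently, for every atom x, if nu({x}) = 0 then mu({x}) = 0.
Checking each atom:
  x1: nu = 2/3 > 0 -> no constraint.
  x2: nu = 0, mu = 0 -> consistent with mu << nu.
  x3: nu = 0, mu = 0 -> consistent with mu << nu.
  x4: nu = 0, mu = 0 -> consistent with mu << nu.
  x5: nu = 7/3 > 0 -> no constraint.
No atom violates the condition. Therefore mu << nu.

yes


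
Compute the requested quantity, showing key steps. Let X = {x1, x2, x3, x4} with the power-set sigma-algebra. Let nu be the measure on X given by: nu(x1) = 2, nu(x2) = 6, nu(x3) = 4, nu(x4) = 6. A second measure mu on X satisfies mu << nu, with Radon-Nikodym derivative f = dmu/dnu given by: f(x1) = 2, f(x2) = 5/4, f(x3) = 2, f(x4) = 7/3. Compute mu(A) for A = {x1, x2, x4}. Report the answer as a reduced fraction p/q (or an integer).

By the defining property of the Radon-Nikodym derivative, for every measurable set A,
  mu(A) = integral_A f dnu.
Since nu is a discrete measure concentrated on the atoms of X, the integral over A reduces to the sum
  mu(A) = sum_{x in A} f(x) * nu({x}).
Computing each term:
  x1: f(x1) * nu(x1) = 2 * 2 = 4.
  x2: f(x2) * nu(x2) = 5/4 * 6 = 15/2.
  x4: f(x4) * nu(x4) = 7/3 * 6 = 14.
Summing: mu(A) = 4 + 15/2 + 14 = 51/2.

51/2


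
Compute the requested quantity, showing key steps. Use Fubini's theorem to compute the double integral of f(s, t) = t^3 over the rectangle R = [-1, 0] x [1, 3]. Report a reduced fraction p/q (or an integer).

f(s, t) is a tensor product of a function of s and a function of t, and both factors are bounded continuous (hence Lebesgue integrable) on the rectangle, so Fubini's theorem applies:
  integral_R f d(m x m) = (integral_a1^b1 1 ds) * (integral_a2^b2 t^3 dt).
Inner integral in s: integral_{-1}^{0} 1 ds = (0^1 - (-1)^1)/1
  = 1.
Inner integral in t: integral_{1}^{3} t^3 dt = (3^4 - 1^4)/4
  = 20.
Product: (1) * (20) = 20.

20


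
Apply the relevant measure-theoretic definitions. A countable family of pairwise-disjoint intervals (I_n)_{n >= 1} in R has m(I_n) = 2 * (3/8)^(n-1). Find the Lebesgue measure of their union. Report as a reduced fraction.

By countable additivity of the Lebesgue measure on pairwise disjoint measurable sets,
  m(union_{n >= 1} I_n) = sum_{n >= 1} m(I_n) = sum_{n >= 1} a * r^(n-1),
  with a = 2 and r = 3/8.
Since 0 < r = 3/8 < 1, the geometric series converges:
  sum_{n >= 1} a * r^(n-1) = a / (1 - r).
  = 2 / (1 - 3/8)
  = 2 / (5/8)
  = 16/5.

16/5


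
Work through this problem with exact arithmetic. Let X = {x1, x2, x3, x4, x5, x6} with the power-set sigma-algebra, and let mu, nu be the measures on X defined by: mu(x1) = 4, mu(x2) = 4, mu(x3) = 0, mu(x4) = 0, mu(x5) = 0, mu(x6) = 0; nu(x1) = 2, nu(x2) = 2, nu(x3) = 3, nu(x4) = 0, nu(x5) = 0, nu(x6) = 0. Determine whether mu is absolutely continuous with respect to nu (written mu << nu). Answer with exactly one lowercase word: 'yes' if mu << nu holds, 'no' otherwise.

mu << nu means: every nu-null measurable set is also mu-null; equivalently, for every atom x, if nu({x}) = 0 then mu({x}) = 0.
Checking each atom:
  x1: nu = 2 > 0 -> no constraint.
  x2: nu = 2 > 0 -> no constraint.
  x3: nu = 3 > 0 -> no constraint.
  x4: nu = 0, mu = 0 -> consistent with mu << nu.
  x5: nu = 0, mu = 0 -> consistent with mu << nu.
  x6: nu = 0, mu = 0 -> consistent with mu << nu.
No atom violates the condition. Therefore mu << nu.

yes


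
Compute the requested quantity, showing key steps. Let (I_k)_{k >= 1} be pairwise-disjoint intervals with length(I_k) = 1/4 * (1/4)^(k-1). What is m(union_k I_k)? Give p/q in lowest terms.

By countable additivity of the Lebesgue measure on pairwise disjoint measurable sets,
  m(union_{k >= 1} I_k) = sum_{k >= 1} m(I_k) = sum_{k >= 1} a * r^(k-1),
  with a = 1/4 and r = 1/4.
Since 0 < r = 1/4 < 1, the geometric series converges:
  sum_{k >= 1} a * r^(k-1) = a / (1 - r).
  = 1/4 / (1 - 1/4)
  = 1/4 / (3/4)
  = 1/3.

1/3


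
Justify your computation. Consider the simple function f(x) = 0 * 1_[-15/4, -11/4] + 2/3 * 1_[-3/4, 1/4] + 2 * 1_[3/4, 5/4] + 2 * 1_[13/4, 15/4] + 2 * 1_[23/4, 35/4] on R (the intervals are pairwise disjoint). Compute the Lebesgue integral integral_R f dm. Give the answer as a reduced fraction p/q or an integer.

For a simple function f = sum_i c_i * 1_{A_i} with disjoint A_i,
  integral f dm = sum_i c_i * m(A_i).
Lengths of the A_i:
  m(A_1) = -11/4 - (-15/4) = 1.
  m(A_2) = 1/4 - (-3/4) = 1.
  m(A_3) = 5/4 - 3/4 = 1/2.
  m(A_4) = 15/4 - 13/4 = 1/2.
  m(A_5) = 35/4 - 23/4 = 3.
Contributions c_i * m(A_i):
  (0) * (1) = 0.
  (2/3) * (1) = 2/3.
  (2) * (1/2) = 1.
  (2) * (1/2) = 1.
  (2) * (3) = 6.
Total: 0 + 2/3 + 1 + 1 + 6 = 26/3.

26/3


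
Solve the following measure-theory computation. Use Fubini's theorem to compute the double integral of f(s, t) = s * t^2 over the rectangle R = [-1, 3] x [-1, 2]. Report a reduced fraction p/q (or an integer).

f(s, t) is a tensor product of a function of s and a function of t, and both factors are bounded continuous (hence Lebesgue integrable) on the rectangle, so Fubini's theorem applies:
  integral_R f d(m x m) = (integral_a1^b1 s ds) * (integral_a2^b2 t^2 dt).
Inner integral in s: integral_{-1}^{3} s ds = (3^2 - (-1)^2)/2
  = 4.
Inner integral in t: integral_{-1}^{2} t^2 dt = (2^3 - (-1)^3)/3
  = 3.
Product: (4) * (3) = 12.

12


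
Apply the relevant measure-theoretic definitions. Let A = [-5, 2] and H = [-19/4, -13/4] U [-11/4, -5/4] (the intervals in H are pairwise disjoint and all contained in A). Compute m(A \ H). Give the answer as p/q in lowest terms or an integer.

The ambient interval has length m(A) = 2 - (-5) = 7.
Since the holes are disjoint and sit inside A, by finite additivity
  m(H) = sum_i (b_i - a_i), and m(A \ H) = m(A) - m(H).
Computing the hole measures:
  m(H_1) = -13/4 - (-19/4) = 3/2.
  m(H_2) = -5/4 - (-11/4) = 3/2.
Summed: m(H) = 3/2 + 3/2 = 3.
So m(A \ H) = 7 - 3 = 4.

4


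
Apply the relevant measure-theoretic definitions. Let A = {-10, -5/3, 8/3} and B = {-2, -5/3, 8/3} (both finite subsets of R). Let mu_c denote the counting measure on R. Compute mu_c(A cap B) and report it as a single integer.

Counting measure on a finite set equals cardinality. mu_c(A cap B) = |A cap B| (elements appearing in both).
Enumerating the elements of A that also lie in B gives 2 element(s).
So mu_c(A cap B) = 2.

2


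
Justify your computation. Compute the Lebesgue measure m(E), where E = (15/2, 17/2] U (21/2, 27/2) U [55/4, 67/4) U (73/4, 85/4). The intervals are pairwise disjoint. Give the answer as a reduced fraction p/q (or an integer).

For pairwise disjoint intervals, m(union_i I_i) = sum_i m(I_i),
and m is invariant under swapping open/closed endpoints (single points have measure 0).
So m(E) = sum_i (b_i - a_i).
  I_1 has length 17/2 - 15/2 = 1.
  I_2 has length 27/2 - 21/2 = 3.
  I_3 has length 67/4 - 55/4 = 3.
  I_4 has length 85/4 - 73/4 = 3.
Summing:
  m(E) = 1 + 3 + 3 + 3 = 10.

10


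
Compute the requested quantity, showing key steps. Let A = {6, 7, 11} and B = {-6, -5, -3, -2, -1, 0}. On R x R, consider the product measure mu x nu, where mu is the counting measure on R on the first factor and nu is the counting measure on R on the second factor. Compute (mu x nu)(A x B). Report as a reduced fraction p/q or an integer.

For a measurable rectangle A x B, the product measure satisfies
  (mu x nu)(A x B) = mu(A) * nu(B).
  mu(A) = 3.
  nu(B) = 6.
  (mu x nu)(A x B) = 3 * 6 = 18.

18


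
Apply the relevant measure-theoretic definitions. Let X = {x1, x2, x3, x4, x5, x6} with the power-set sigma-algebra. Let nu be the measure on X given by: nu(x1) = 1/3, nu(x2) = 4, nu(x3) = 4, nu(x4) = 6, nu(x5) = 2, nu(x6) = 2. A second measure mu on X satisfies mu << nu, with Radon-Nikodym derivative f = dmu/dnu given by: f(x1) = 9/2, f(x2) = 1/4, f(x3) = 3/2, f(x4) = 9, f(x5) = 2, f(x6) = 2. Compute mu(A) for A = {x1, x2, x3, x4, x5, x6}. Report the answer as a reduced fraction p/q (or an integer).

By the defining property of the Radon-Nikodym derivative, for every measurable set A,
  mu(A) = integral_A f dnu.
Since nu is a discrete measure concentrated on the atoms of X, the integral over A reduces to the sum
  mu(A) = sum_{x in A} f(x) * nu({x}).
Computing each term:
  x1: f(x1) * nu(x1) = 9/2 * 1/3 = 3/2.
  x2: f(x2) * nu(x2) = 1/4 * 4 = 1.
  x3: f(x3) * nu(x3) = 3/2 * 4 = 6.
  x4: f(x4) * nu(x4) = 9 * 6 = 54.
  x5: f(x5) * nu(x5) = 2 * 2 = 4.
  x6: f(x6) * nu(x6) = 2 * 2 = 4.
Summing: mu(A) = 3/2 + 1 + 6 + 54 + 4 + 4 = 141/2.

141/2


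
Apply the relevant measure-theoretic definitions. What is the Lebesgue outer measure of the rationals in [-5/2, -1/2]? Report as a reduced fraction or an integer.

Q cap [-5/2, -1/2] is countable; list its elements as q_1, q_2, ... . Fix eps > 0 and cover the k-th point by an interval of length eps * 2^(-k). The cover has total length eps * sum_{k>=1} 2^(-k) = eps, so by definition of outer measure m*(Q cap [-5/2, -1/2]) <= eps. Since eps was arbitrary and m* >= 0, the outer measure is 0.

0


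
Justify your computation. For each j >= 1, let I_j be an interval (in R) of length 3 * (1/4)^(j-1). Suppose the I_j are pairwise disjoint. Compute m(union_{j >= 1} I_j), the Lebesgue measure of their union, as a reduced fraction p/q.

By countable additivity of the Lebesgue measure on pairwise disjoint measurable sets,
  m(union_{j >= 1} I_j) = sum_{j >= 1} m(I_j) = sum_{j >= 1} a * r^(j-1),
  with a = 3 and r = 1/4.
Since 0 < r = 1/4 < 1, the geometric series converges:
  sum_{j >= 1} a * r^(j-1) = a / (1 - r).
  = 3 / (1 - 1/4)
  = 3 / (3/4)
  = 4.

4


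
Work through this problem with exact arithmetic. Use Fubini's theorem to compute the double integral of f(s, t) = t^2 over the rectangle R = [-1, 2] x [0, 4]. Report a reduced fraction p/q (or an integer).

f(s, t) is a tensor product of a function of s and a function of t, and both factors are bounded continuous (hence Lebesgue integrable) on the rectangle, so Fubini's theorem applies:
  integral_R f d(m x m) = (integral_a1^b1 1 ds) * (integral_a2^b2 t^2 dt).
Inner integral in s: integral_{-1}^{2} 1 ds = (2^1 - (-1)^1)/1
  = 3.
Inner integral in t: integral_{0}^{4} t^2 dt = (4^3 - 0^3)/3
  = 64/3.
Product: (3) * (64/3) = 64.

64


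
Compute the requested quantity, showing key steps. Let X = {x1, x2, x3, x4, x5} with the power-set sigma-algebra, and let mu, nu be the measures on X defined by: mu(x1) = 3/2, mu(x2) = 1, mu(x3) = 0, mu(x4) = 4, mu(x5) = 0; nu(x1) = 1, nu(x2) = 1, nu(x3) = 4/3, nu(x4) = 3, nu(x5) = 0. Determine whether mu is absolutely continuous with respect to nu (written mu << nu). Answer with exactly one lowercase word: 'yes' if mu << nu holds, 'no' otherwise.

mu << nu means: every nu-null measurable set is also mu-null; equivalently, for every atom x, if nu({x}) = 0 then mu({x}) = 0.
Checking each atom:
  x1: nu = 1 > 0 -> no constraint.
  x2: nu = 1 > 0 -> no constraint.
  x3: nu = 4/3 > 0 -> no constraint.
  x4: nu = 3 > 0 -> no constraint.
  x5: nu = 0, mu = 0 -> consistent with mu << nu.
No atom violates the condition. Therefore mu << nu.

yes


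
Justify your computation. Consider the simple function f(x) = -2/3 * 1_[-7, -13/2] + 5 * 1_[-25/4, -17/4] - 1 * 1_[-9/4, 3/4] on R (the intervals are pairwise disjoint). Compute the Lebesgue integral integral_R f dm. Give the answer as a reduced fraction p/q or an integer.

For a simple function f = sum_i c_i * 1_{A_i} with disjoint A_i,
  integral f dm = sum_i c_i * m(A_i).
Lengths of the A_i:
  m(A_1) = -13/2 - (-7) = 1/2.
  m(A_2) = -17/4 - (-25/4) = 2.
  m(A_3) = 3/4 - (-9/4) = 3.
Contributions c_i * m(A_i):
  (-2/3) * (1/2) = -1/3.
  (5) * (2) = 10.
  (-1) * (3) = -3.
Total: -1/3 + 10 - 3 = 20/3.

20/3


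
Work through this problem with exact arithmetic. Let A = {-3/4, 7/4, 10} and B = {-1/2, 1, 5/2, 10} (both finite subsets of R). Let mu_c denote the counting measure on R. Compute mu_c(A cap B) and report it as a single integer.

Counting measure on a finite set equals cardinality. mu_c(A cap B) = |A cap B| (elements appearing in both).
Enumerating the elements of A that also lie in B gives 1 element(s).
So mu_c(A cap B) = 1.

1


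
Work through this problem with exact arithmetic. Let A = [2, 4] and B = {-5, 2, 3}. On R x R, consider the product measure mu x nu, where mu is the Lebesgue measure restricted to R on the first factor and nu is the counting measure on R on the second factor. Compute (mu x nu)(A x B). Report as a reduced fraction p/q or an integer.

For a measurable rectangle A x B, the product measure satisfies
  (mu x nu)(A x B) = mu(A) * nu(B).
  mu(A) = 2.
  nu(B) = 3.
  (mu x nu)(A x B) = 2 * 3 = 6.

6


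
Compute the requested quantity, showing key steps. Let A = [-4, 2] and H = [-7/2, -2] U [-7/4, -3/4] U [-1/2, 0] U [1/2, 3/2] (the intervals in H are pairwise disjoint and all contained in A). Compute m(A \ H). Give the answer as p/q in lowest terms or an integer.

The ambient interval has length m(A) = 2 - (-4) = 6.
Since the holes are disjoint and sit inside A, by finite additivity
  m(H) = sum_i (b_i - a_i), and m(A \ H) = m(A) - m(H).
Computing the hole measures:
  m(H_1) = -2 - (-7/2) = 3/2.
  m(H_2) = -3/4 - (-7/4) = 1.
  m(H_3) = 0 - (-1/2) = 1/2.
  m(H_4) = 3/2 - 1/2 = 1.
Summed: m(H) = 3/2 + 1 + 1/2 + 1 = 4.
So m(A \ H) = 6 - 4 = 2.

2


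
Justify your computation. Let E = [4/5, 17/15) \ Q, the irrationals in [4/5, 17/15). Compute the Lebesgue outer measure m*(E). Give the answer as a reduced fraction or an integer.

The interval I = [4/5, 17/15) has m(I) = 17/15 - 4/5 = 1/3 (endpoints are measure-zero, so open/closed/half-open agree). Write I = (I cap Q) u (I \ Q). The rationals in I are countable, so m*(I cap Q) = 0 (cover each rational by intervals whose total length is arbitrarily small). By countable subadditivity m*(I) <= m*(I cap Q) + m*(I \ Q), hence m*(I \ Q) >= m(I) = 1/3. The reverse inequality m*(I \ Q) <= m*(I) = 1/3 is trivial since (I \ Q) is a subset of I. Therefore m*(I \ Q) = 1/3.

1/3


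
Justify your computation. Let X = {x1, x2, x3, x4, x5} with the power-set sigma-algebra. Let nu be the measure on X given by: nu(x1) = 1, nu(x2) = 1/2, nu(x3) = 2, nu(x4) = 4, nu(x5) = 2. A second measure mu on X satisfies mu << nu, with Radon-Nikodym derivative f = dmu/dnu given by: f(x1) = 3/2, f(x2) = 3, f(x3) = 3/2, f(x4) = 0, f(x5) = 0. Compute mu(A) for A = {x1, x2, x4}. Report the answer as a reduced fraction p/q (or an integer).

By the defining property of the Radon-Nikodym derivative, for every measurable set A,
  mu(A) = integral_A f dnu.
Since nu is a discrete measure concentrated on the atoms of X, the integral over A reduces to the sum
  mu(A) = sum_{x in A} f(x) * nu({x}).
Computing each term:
  x1: f(x1) * nu(x1) = 3/2 * 1 = 3/2.
  x2: f(x2) * nu(x2) = 3 * 1/2 = 3/2.
  x4: f(x4) * nu(x4) = 0 * 4 = 0.
Summing: mu(A) = 3/2 + 3/2 + 0 = 3.

3


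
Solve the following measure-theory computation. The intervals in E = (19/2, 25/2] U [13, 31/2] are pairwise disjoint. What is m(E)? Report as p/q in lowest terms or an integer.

For pairwise disjoint intervals, m(union_i I_i) = sum_i m(I_i),
and m is invariant under swapping open/closed endpoints (single points have measure 0).
So m(E) = sum_i (b_i - a_i).
  I_1 has length 25/2 - 19/2 = 3.
  I_2 has length 31/2 - 13 = 5/2.
Summing:
  m(E) = 3 + 5/2 = 11/2.

11/2


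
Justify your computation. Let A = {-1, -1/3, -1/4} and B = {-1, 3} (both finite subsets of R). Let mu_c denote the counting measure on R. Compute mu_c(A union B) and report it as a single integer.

Counting measure on a finite set equals cardinality. By inclusion-exclusion, |A union B| = |A| + |B| - |A cap B|.
|A| = 3, |B| = 2, |A cap B| = 1.
So mu_c(A union B) = 3 + 2 - 1 = 4.

4


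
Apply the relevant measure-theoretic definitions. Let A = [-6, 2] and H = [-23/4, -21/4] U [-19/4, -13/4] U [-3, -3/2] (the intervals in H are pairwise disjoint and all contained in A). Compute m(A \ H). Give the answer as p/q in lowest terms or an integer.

The ambient interval has length m(A) = 2 - (-6) = 8.
Since the holes are disjoint and sit inside A, by finite additivity
  m(H) = sum_i (b_i - a_i), and m(A \ H) = m(A) - m(H).
Computing the hole measures:
  m(H_1) = -21/4 - (-23/4) = 1/2.
  m(H_2) = -13/4 - (-19/4) = 3/2.
  m(H_3) = -3/2 - (-3) = 3/2.
Summed: m(H) = 1/2 + 3/2 + 3/2 = 7/2.
So m(A \ H) = 8 - 7/2 = 9/2.

9/2


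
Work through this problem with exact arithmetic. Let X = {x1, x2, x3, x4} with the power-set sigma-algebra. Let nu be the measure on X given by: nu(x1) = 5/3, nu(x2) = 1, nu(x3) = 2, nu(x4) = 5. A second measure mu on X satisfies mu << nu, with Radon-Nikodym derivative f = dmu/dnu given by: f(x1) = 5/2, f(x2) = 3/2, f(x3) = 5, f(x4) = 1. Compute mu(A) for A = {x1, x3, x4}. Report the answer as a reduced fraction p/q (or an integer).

By the defining property of the Radon-Nikodym derivative, for every measurable set A,
  mu(A) = integral_A f dnu.
Since nu is a discrete measure concentrated on the atoms of X, the integral over A reduces to the sum
  mu(A) = sum_{x in A} f(x) * nu({x}).
Computing each term:
  x1: f(x1) * nu(x1) = 5/2 * 5/3 = 25/6.
  x3: f(x3) * nu(x3) = 5 * 2 = 10.
  x4: f(x4) * nu(x4) = 1 * 5 = 5.
Summing: mu(A) = 25/6 + 10 + 5 = 115/6.

115/6


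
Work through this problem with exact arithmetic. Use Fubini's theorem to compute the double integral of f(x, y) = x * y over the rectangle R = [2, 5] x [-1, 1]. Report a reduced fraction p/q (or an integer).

f(x, y) is a tensor product of a function of x and a function of y, and both factors are bounded continuous (hence Lebesgue integrable) on the rectangle, so Fubini's theorem applies:
  integral_R f d(m x m) = (integral_a1^b1 x dx) * (integral_a2^b2 y dy).
Inner integral in x: integral_{2}^{5} x dx = (5^2 - 2^2)/2
  = 21/2.
Inner integral in y: integral_{-1}^{1} y dy = (1^2 - (-1)^2)/2
  = 0.
Product: (21/2) * (0) = 0.

0


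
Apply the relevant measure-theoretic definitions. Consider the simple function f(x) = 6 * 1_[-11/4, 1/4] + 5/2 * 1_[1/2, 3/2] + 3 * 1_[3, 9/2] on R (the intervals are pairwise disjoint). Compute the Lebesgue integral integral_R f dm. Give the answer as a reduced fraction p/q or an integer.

For a simple function f = sum_i c_i * 1_{A_i} with disjoint A_i,
  integral f dm = sum_i c_i * m(A_i).
Lengths of the A_i:
  m(A_1) = 1/4 - (-11/4) = 3.
  m(A_2) = 3/2 - 1/2 = 1.
  m(A_3) = 9/2 - 3 = 3/2.
Contributions c_i * m(A_i):
  (6) * (3) = 18.
  (5/2) * (1) = 5/2.
  (3) * (3/2) = 9/2.
Total: 18 + 5/2 + 9/2 = 25.

25
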